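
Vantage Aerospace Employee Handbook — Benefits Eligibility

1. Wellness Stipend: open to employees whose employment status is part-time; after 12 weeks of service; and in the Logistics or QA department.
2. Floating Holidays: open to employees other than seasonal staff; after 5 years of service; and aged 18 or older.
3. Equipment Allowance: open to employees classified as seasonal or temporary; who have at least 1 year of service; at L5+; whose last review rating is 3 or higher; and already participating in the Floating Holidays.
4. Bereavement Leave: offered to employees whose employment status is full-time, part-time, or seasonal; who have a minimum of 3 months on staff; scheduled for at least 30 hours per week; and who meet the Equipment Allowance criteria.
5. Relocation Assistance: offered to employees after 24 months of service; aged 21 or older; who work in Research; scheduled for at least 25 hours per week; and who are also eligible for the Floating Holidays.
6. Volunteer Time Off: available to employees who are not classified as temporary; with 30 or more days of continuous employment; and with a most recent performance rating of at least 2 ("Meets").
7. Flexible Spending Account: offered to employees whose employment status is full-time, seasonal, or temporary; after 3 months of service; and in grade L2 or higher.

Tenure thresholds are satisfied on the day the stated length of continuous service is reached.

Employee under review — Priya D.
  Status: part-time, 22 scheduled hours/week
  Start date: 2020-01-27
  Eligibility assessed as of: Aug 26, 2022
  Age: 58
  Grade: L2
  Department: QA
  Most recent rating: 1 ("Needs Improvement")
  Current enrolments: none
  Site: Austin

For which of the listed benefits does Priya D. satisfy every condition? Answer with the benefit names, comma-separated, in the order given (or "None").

Service from 2020-01-27 to Aug 26, 2022: 942 days.
Wellness Stipend — status part-time ✓; service 942 days ≥ 12 weeks (≈84 days) ✓; dept QA ✓ → eligible.
Floating Holidays — status part-time ✓ (not excluded); service 942 days < 5 years (≈1825 days) ✗ → not eligible.
Equipment Allowance — status part-time ✗ (requires seasonal or temporary) → not eligible.
Bereavement Leave — status part-time ✓; service 942 days ≥ 3 months (≈90 days) ✓; 22 hrs/wk < 30 ✗ → not eligible.
Relocation Assistance — service 942 days ≥ 24 months (≈720 days) ✓; age 58 ≥ 21 ✓; dept QA ✗ → not eligible.
Volunteer Time Off — status part-time ✓ (not excluded); service 942 days ≥ 30 days ✓; rating 1 < 2 ✗ → not eligible.
Flexible Spending Account — status part-time ✗ (requires full-time, seasonal, or temporary) → not eligible.

Wellness Stipend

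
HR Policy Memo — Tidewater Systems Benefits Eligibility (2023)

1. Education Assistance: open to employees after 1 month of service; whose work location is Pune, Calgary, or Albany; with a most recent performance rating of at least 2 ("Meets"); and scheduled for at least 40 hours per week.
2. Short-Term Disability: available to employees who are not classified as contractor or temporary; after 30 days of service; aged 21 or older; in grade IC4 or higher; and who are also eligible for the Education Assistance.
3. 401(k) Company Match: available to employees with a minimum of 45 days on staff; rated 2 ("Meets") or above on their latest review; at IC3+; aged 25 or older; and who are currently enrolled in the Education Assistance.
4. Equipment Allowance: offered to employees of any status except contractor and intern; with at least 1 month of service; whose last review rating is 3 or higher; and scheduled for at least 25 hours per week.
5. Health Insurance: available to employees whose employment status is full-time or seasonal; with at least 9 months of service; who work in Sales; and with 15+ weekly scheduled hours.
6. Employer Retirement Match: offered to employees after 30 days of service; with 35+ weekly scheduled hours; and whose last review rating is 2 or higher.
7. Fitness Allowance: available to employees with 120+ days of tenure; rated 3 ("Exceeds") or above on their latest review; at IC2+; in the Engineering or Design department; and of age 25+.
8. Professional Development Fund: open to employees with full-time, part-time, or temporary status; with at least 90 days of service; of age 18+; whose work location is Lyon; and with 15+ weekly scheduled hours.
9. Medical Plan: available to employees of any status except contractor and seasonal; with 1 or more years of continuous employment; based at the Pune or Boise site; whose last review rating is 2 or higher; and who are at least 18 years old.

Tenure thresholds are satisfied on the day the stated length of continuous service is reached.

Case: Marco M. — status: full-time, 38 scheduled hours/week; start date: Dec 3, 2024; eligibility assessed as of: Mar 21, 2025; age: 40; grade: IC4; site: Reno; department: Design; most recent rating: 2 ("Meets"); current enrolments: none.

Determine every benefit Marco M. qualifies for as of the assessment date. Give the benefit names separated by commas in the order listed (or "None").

Service from Dec 3, 2024 to Mar 21, 2025: 108 days.
Education Assistance — service 108 days ≥ 1 month (≈30 days) ✓; site Reno ✗ (not Pune, Calgary, or Albany) → not eligible.
Short-Term Disability — status full-time ✓ (not excluded); service 108 days ≥ 30 days ✓; age 40 ≥ 21 ✓; grade IC4 ≥ IC4 ✓; not eligible for Education Assistance ✗ → not eligible.
401(k) Company Match — service 108 days ≥ 45 days ✓; rating 2 ≥ 2 ✓; grade IC4 ≥ IC3 ✓; age 40 ≥ 25 ✓; not enrolled in Education Assistance ✗ → not eligible.
Equipment Allowance — status full-time ✓ (not excluded); service 108 days ≥ 1 month (≈30 days) ✓; rating 2 < 3 ✗ → not eligible.
Health Insurance — status full-time ✓; service 108 days < 9 months (≈270 days) ✗ → not eligible.
Employer Retirement Match — service 108 days ≥ 30 days ✓; 38 hrs/wk ≥ 35 ✓; rating 2 ≥ 2 ✓ → eligible.
Fitness Allowance — service 108 days < 120 days ✗ → not eligible.
Professional Development Fund — status full-time ✓; service 108 days ≥ 90 days ✓; age 40 ≥ 18 ✓; site Reno ✗ (not Lyon) → not eligible.
Medical Plan — status full-time ✓ (not excluded); service 108 days < 1 year (≈365 days) ✗ → not eligible.

Employer Retirement Match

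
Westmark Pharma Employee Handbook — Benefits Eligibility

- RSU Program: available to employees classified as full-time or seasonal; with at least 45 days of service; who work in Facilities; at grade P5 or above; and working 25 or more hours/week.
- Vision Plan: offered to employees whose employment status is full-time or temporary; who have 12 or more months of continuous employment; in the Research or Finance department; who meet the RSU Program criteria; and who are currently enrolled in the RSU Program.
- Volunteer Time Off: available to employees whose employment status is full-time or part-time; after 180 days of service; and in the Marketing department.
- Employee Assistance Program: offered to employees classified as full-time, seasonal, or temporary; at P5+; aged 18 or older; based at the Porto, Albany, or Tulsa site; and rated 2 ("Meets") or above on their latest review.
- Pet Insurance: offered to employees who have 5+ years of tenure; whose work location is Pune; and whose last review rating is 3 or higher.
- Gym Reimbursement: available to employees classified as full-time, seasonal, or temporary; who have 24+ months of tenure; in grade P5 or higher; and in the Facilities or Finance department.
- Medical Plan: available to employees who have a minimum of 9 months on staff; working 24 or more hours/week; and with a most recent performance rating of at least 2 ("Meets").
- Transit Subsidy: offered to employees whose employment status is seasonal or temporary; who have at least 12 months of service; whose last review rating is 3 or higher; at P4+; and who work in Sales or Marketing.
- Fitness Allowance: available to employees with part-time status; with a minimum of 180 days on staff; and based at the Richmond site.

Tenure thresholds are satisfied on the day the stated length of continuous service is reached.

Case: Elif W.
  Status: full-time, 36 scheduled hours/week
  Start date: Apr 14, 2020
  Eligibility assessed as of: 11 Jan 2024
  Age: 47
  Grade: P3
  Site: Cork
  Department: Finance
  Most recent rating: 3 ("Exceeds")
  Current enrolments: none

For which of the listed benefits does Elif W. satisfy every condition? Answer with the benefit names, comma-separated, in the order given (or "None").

Medical Plan

Service from Apr 14, 2020 to 11 Jan 2024: 1367 days.
RSU Program — status full-time ✓; service 1367 days ≥ 45 days ✓; dept Finance ✗ → not eligible.
Vision Plan — status full-time ✓; service 1367 days ≥ 12 months (≈360 days) ✓; dept Finance ✓; not eligible for RSU Program ✗ → not eligible.
Volunteer Time Off — status full-time ✓; service 1367 days ≥ 180 days ✓; dept Finance ✗ → not eligible.
Employee Assistance Program — status full-time ✓; grade P3 < P5 ✗ → not eligible.
Pet Insurance — service 1367 days < 5 years (≈1825 days) ✗ → not eligible.
Gym Reimbursement — status full-time ✓; service 1367 days ≥ 24 months (≈720 days) ✓; grade P3 < P5 ✗ → not eligible.
Medical Plan — service 1367 days ≥ 9 months (≈270 days) ✓; 36 hrs/wk ≥ 24 ✓; rating 3 ≥ 2 ✓ → eligible.
Transit Subsidy — status full-time ✗ (requires seasonal or temporary) → not eligible.
Fitness Allowance — status full-time ✗ (requires part-time) → not eligible.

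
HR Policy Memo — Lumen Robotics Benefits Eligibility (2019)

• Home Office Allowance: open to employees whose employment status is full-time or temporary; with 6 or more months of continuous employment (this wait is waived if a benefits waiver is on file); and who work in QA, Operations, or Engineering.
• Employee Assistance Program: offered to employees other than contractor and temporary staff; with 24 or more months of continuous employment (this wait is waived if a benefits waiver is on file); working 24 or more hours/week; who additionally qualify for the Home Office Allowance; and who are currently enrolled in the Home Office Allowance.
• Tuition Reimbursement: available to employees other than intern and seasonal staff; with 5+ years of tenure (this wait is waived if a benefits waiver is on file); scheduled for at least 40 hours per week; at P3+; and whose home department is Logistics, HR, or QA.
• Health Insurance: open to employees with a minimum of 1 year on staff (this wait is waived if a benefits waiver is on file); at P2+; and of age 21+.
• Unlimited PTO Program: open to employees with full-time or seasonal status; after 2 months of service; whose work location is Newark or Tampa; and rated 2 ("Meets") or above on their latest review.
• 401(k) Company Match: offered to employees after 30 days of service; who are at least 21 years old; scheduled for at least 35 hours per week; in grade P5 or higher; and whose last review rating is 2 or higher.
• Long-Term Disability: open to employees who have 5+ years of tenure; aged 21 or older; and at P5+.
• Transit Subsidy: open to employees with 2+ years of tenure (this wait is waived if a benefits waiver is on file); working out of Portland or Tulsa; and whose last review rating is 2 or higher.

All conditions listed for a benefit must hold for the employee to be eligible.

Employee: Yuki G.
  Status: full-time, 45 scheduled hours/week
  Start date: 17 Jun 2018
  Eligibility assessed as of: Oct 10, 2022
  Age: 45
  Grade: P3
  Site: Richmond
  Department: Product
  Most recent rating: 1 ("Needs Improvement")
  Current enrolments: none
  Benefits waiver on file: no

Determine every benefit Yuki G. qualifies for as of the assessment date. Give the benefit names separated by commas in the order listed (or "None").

Health Insurance

Service from 17 Jun 2018 to Oct 10, 2022: 1576 days.
Home Office Allowance — status full-time ✓; no waiver, service 1576 days ≥ 6 months (≈180 days) ✓; dept Product ✗ → not eligible.
Employee Assistance Program — status full-time ✓ (not excluded); no waiver, service 1576 days ≥ 24 months (≈720 days) ✓; 45 hrs/wk ≥ 24 ✓; not eligible for Home Office Allowance ✗ → not eligible.
Tuition Reimbursement — status full-time ✓ (not excluded); no waiver, service 1576 days < 5 years (≈1825 days) ✗ → not eligible.
Health Insurance — no waiver, service 1576 days ≥ 1 year (≈365 days) ✓; grade P3 ≥ P2 ✓; age 45 ≥ 21 ✓ → eligible.
Unlimited PTO Program — status full-time ✓; service 1576 days ≥ 2 months (≈60 days) ✓; site Richmond ✗ (not Newark or Tampa) → not eligible.
401(k) Company Match — service 1576 days ≥ 30 days ✓; age 45 ≥ 21 ✓; 45 hrs/wk ≥ 35 ✓; grade P3 < P5 ✗ → not eligible.
Long-Term Disability — service 1576 days < 5 years (≈1825 days) ✗ → not eligible.
Transit Subsidy — no waiver, service 1576 days ≥ 2 years (≈730 days) ✓; site Richmond ✗ (not Portland or Tulsa) → not eligible.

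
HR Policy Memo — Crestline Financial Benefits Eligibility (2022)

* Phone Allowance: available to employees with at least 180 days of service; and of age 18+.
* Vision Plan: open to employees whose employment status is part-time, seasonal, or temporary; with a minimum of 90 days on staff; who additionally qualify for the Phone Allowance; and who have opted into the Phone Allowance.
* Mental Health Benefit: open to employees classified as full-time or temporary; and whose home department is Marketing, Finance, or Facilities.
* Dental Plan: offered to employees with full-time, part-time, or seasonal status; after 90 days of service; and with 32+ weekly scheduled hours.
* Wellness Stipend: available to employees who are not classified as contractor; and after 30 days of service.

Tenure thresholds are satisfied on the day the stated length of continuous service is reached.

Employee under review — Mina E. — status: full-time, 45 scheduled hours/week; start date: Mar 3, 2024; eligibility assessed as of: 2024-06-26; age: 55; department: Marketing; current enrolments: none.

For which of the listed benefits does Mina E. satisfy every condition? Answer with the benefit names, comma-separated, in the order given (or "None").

Service from Mar 3, 2024 to 2024-06-26: 115 days.
Phone Allowance — service 115 days < 180 days ✗ → not eligible.
Vision Plan — status full-time ✗ (requires part-time, seasonal, or temporary) → not eligible.
Mental Health Benefit — status full-time ✓; dept Marketing ✓ → eligible.
Dental Plan — status full-time ✓; service 115 days ≥ 90 days ✓; 45 hrs/wk ≥ 32 ✓ → eligible.
Wellness Stipend — status full-time ✓ (not excluded); service 115 days ≥ 30 days ✓ → eligible.

Mental Health Benefit, Dental Plan, Wellness Stipend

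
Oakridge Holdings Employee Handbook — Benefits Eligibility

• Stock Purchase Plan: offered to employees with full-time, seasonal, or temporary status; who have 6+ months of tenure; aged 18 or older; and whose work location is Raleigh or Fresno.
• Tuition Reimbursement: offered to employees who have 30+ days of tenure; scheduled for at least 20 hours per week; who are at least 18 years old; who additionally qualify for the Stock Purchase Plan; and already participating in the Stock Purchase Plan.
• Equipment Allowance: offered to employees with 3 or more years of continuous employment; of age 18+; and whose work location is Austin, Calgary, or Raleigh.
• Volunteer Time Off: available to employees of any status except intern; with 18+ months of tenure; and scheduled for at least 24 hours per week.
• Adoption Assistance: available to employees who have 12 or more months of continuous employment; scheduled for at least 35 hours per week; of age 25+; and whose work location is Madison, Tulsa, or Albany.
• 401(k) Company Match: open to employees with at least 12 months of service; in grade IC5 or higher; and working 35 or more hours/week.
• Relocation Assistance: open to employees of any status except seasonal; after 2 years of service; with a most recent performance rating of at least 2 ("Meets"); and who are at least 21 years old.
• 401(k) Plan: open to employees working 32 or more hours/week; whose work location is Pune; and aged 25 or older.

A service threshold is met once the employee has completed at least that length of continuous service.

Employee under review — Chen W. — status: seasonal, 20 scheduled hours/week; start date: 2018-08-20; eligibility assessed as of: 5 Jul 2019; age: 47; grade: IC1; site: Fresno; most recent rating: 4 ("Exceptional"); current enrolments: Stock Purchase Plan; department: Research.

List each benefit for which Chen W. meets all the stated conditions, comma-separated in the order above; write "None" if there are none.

Stock Purchase Plan, Tuition Reimbursement

Service from 2018-08-20 to 5 Jul 2019: 319 days.
Stock Purchase Plan — status seasonal ✓; service 319 days ≥ 6 months (≈180 days) ✓; age 47 ≥ 18 ✓; site Fresno ✓ → eligible.
Tuition Reimbursement — service 319 days ≥ 30 days ✓; 20 hrs/wk ≥ 20 ✓; age 47 ≥ 18 ✓; eligible for Stock Purchase Plan ✓; enrolled in Stock Purchase Plan ✓ → eligible.
Equipment Allowance — service 319 days < 3 years (≈1095 days) ✗ → not eligible.
Volunteer Time Off — status seasonal ✓ (not excluded); service 319 days < 18 months (≈540 days) ✗ → not eligible.
Adoption Assistance — service 319 days < 12 months (≈360 days) ✗ → not eligible.
401(k) Company Match — service 319 days < 12 months (≈360 days) ✗ → not eligible.
Relocation Assistance — status seasonal ✗ (excluded) → not eligible.
401(k) Plan — 20 hrs/wk < 32 ✗ → not eligible.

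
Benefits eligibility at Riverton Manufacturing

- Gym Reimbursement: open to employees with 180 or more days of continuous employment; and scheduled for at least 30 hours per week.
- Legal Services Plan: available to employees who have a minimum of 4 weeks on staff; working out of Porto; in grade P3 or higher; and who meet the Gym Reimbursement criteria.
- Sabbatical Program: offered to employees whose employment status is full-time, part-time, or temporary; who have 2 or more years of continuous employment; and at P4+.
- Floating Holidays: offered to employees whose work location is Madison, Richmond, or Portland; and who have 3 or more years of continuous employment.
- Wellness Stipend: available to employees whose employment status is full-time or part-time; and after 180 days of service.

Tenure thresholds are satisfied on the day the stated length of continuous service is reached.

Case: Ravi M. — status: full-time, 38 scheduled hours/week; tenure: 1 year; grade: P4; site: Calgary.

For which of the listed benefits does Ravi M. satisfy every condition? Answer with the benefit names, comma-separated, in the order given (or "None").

Gym Reimbursement — service 1 year ≥ 180 days ✓; 38 hrs/wk ≥ 30 ✓ → eligible.
Legal Services Plan — service 1 year ≥ 4 weeks (≈28 days) ✓; site Calgary ✗ (not Porto) → not eligible.
Sabbatical Program — status full-time ✓; service 1 year < 2 years ✗ → not eligible.
Floating Holidays — site Calgary ✗ (not Madison, Richmond, or Portland) → not eligible.
Wellness Stipend — status full-time ✓; service 1 year ≥ 180 days ✓ → eligible.

Gym Reimbursement, Wellness Stipend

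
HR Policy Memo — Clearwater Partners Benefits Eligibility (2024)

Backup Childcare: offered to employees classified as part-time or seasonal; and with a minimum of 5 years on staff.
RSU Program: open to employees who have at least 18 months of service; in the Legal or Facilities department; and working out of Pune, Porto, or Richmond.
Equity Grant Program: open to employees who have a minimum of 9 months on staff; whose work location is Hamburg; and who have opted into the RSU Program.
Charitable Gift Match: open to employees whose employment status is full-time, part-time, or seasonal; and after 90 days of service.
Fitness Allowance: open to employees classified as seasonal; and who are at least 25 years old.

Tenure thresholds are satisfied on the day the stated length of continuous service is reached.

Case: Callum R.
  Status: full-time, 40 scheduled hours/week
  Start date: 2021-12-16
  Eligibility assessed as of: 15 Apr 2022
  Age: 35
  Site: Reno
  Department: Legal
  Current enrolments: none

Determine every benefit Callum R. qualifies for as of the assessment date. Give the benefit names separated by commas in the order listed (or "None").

Service from 2021-12-16 to 15 Apr 2022: 120 days.
Backup Childcare — status full-time ✗ (requires part-time or seasonal) → not eligible.
RSU Program — service 120 days < 18 months (≈540 days) ✗ → not eligible.
Equity Grant Program — service 120 days < 9 months (≈270 days) ✗ → not eligible.
Charitable Gift Match — status full-time ✓; service 120 days ≥ 90 days ✓ → eligible.
Fitness Allowance — status full-time ✗ (requires seasonal) → not eligible.

Charitable Gift Match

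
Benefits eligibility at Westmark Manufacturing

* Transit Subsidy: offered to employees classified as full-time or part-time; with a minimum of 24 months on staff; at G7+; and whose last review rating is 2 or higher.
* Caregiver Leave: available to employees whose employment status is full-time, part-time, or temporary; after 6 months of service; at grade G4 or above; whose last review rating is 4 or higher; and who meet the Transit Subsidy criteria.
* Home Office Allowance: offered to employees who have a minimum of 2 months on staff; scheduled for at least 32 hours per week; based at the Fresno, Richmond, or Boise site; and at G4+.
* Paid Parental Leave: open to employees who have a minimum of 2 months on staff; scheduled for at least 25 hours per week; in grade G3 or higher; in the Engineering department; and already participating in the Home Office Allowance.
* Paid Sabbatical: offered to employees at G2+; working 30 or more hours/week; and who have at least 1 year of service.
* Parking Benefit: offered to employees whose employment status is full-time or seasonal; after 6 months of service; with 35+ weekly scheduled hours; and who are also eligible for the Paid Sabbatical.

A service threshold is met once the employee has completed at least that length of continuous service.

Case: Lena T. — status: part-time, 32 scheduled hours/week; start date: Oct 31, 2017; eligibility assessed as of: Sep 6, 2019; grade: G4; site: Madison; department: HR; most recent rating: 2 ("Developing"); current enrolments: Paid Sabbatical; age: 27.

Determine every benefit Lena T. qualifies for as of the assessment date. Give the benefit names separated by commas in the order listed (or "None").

Paid Sabbatical

Service from Oct 31, 2017 to Sep 6, 2019: 675 days.
Transit Subsidy — status part-time ✓; service 675 days < 24 months (≈720 days) ✗ → not eligible.
Caregiver Leave — status part-time ✓; service 675 days ≥ 6 months (≈180 days) ✓; grade G4 ≥ G4 ✓; rating 2 < 4 ✗ → not eligible.
Home Office Allowance — service 675 days ≥ 2 months (≈60 days) ✓; 32 hrs/wk ≥ 32 ✓; site Madison ✗ (not Fresno, Richmond, or Boise) → not eligible.
Paid Parental Leave — service 675 days ≥ 2 months (≈60 days) ✓; 32 hrs/wk ≥ 25 ✓; grade G4 ≥ G3 ✓; dept HR ✗ → not eligible.
Paid Sabbatical — grade G4 ≥ G2 ✓; 32 hrs/wk ≥ 30 ✓; service 675 days ≥ 1 year (≈365 days) ✓ → eligible.
Parking Benefit — status part-time ✗ (requires full-time or seasonal) → not eligible.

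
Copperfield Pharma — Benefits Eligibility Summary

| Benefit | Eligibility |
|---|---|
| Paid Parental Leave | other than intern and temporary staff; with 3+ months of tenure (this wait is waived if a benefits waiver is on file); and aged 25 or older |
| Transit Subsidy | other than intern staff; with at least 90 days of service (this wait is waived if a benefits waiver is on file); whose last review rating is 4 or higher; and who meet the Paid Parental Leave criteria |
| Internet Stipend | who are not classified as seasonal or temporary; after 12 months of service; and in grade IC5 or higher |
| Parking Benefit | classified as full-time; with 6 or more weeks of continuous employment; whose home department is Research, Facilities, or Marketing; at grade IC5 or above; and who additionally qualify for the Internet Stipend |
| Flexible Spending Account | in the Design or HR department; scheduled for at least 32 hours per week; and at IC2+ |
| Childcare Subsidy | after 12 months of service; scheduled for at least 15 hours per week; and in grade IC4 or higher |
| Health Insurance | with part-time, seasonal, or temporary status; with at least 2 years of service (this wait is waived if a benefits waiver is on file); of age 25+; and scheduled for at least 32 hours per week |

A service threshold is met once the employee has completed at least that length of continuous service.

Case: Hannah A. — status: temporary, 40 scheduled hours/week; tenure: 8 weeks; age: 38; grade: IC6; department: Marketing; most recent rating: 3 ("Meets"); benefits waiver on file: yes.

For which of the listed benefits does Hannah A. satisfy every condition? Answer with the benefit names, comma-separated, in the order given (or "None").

Health Insurance

Paid Parental Leave — status temporary ✗ (excluded) → not eligible.
Transit Subsidy — status temporary ✓ (not excluded); benefits waiver on file ✓; rating 3 < 4 ✗ → not eligible.
Internet Stipend — status temporary ✗ (excluded) → not eligible.
Parking Benefit — status temporary ✗ (requires full-time) → not eligible.
Flexible Spending Account — dept Marketing ✗ → not eligible.
Childcare Subsidy — service 8 weeks < 12 months (≈360 days) ✗ → not eligible.
Health Insurance — status temporary ✓; benefits waiver on file ✓; age 38 ≥ 25 ✓; 40 hrs/wk ≥ 32 ✓ → eligible.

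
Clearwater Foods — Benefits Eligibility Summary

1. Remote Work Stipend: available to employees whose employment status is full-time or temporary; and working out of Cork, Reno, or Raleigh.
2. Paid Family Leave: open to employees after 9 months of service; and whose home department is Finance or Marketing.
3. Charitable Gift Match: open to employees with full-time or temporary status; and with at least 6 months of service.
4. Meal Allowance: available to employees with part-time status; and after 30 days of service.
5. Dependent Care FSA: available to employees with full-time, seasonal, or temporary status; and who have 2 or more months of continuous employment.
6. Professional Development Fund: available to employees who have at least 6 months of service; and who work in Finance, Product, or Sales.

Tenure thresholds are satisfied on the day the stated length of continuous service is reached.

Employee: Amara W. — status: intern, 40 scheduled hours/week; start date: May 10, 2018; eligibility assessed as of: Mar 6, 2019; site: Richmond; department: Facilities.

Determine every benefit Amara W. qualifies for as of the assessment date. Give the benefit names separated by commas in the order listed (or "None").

Service from May 10, 2018 to Mar 6, 2019: 300 days.
Remote Work Stipend — status intern ✗ (requires full-time or temporary) → not eligible.
Paid Family Leave — service 300 days ≥ 9 months (≈270 days) ✓; dept Facilities ✗ → not eligible.
Charitable Gift Match — status intern ✗ (requires full-time or temporary) → not eligible.
Meal Allowance — status intern ✗ (requires part-time) → not eligible.
Dependent Care FSA — status intern ✗ (requires full-time, seasonal, or temporary) → not eligible.
Professional Development Fund — service 300 days ≥ 6 months (≈180 days) ✓; dept Facilities ✗ → not eligible.

None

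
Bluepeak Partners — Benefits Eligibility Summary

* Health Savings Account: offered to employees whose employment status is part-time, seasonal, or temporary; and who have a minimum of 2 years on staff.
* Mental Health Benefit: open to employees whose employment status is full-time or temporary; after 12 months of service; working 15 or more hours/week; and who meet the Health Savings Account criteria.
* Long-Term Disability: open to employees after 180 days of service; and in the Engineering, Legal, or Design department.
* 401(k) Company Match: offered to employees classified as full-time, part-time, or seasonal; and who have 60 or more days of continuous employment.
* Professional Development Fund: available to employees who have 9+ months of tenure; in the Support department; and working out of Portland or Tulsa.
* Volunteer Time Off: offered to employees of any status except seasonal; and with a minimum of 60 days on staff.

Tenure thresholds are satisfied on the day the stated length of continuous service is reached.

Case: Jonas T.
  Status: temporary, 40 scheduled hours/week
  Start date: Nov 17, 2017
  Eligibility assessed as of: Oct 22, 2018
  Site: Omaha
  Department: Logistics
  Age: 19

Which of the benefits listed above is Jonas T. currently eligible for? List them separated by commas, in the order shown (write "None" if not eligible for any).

Volunteer Time Off

Service from Nov 17, 2017 to Oct 22, 2018: 339 days.
Health Savings Account — status temporary ✓; service 339 days < 2 years (≈730 days) ✗ → not eligible.
Mental Health Benefit — status temporary ✓; service 339 days < 12 months (≈360 days) ✗ → not eligible.
Long-Term Disability — service 339 days ≥ 180 days ✓; dept Logistics ✗ → not eligible.
401(k) Company Match — status temporary ✗ (requires full-time, part-time, or seasonal) → not eligible.
Professional Development Fund — service 339 days ≥ 9 months (≈270 days) ✓; dept Logistics ✗ → not eligible.
Volunteer Time Off — status temporary ✓ (not excluded); service 339 days ≥ 60 days ✓ → eligible.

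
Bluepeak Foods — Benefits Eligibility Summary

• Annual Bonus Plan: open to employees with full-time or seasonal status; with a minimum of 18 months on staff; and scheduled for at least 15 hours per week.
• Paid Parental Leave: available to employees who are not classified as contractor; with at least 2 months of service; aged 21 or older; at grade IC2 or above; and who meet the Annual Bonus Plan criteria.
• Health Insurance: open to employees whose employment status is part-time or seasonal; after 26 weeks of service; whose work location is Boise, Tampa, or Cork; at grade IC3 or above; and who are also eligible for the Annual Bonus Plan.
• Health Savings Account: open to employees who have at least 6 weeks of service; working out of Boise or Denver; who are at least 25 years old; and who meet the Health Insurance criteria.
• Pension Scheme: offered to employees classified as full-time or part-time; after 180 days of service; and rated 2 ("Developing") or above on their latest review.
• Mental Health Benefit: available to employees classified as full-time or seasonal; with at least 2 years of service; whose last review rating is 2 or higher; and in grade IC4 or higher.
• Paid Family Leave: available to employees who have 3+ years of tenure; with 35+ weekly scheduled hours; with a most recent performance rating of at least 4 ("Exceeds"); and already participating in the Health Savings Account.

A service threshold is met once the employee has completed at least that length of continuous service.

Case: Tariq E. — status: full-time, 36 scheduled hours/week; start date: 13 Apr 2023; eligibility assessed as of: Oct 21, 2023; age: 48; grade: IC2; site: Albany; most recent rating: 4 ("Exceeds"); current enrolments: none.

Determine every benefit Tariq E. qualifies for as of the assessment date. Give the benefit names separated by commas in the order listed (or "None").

Pension Scheme

Service from 13 Apr 2023 to Oct 21, 2023: 191 days.
Annual Bonus Plan — status full-time ✓; service 191 days < 18 months (≈540 days) ✗ → not eligible.
Paid Parental Leave — status full-time ✓ (not excluded); service 191 days ≥ 2 months (≈60 days) ✓; age 48 ≥ 21 ✓; grade IC2 ≥ IC2 ✓; not eligible for Annual Bonus Plan ✗ → not eligible.
Health Insurance — status full-time ✗ (requires part-time or seasonal) → not eligible.
Health Savings Account — service 191 days ≥ 6 weeks (≈42 days) ✓; site Albany ✗ (not Boise or Denver) → not eligible.
Pension Scheme — status full-time ✓; service 191 days ≥ 180 days ✓; rating 4 ≥ 2 ✓ → eligible.
Mental Health Benefit — status full-time ✓; service 191 days < 2 years (≈730 days) ✗ → not eligible.
Paid Family Leave — service 191 days < 3 years (≈1095 days) ✗ → not eligible.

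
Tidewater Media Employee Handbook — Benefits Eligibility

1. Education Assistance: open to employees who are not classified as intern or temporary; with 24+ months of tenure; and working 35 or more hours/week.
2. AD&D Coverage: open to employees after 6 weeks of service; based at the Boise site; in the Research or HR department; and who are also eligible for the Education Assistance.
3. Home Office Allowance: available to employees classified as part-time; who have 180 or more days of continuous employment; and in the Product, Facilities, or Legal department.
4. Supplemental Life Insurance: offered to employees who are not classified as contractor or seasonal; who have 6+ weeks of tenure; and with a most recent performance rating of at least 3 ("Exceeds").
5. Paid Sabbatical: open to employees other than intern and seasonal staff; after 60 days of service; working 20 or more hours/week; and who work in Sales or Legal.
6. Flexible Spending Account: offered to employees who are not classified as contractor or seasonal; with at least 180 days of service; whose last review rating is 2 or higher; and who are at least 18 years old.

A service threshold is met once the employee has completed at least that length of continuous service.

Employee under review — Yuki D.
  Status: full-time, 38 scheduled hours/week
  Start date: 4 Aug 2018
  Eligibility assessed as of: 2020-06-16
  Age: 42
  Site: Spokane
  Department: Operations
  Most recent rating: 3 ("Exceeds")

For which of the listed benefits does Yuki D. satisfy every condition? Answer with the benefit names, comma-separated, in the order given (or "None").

Service from 4 Aug 2018 to 2020-06-16: 682 days.
Education Assistance — status full-time ✓ (not excluded); service 682 days < 24 months (≈720 days) ✗ → not eligible.
AD&D Coverage — service 682 days ≥ 6 weeks (≈42 days) ✓; site Spokane ✗ (not Boise) → not eligible.
Home Office Allowance — status full-time ✗ (requires part-time) → not eligible.
Supplemental Life Insurance — status full-time ✓ (not excluded); service 682 days ≥ 6 weeks (≈42 days) ✓; rating 3 ≥ 3 ✓ → eligible.
Paid Sabbatical — status full-time ✓ (not excluded); service 682 days ≥ 60 days ✓; 38 hrs/wk ≥ 20 ✓; dept Operations ✗ → not eligible.
Flexible Spending Account — status full-time ✓ (not excluded); service 682 days ≥ 180 days ✓; rating 3 ≥ 2 ✓; age 42 ≥ 18 ✓ → eligible.

Supplemental Life Insurance, Flexible Spending Account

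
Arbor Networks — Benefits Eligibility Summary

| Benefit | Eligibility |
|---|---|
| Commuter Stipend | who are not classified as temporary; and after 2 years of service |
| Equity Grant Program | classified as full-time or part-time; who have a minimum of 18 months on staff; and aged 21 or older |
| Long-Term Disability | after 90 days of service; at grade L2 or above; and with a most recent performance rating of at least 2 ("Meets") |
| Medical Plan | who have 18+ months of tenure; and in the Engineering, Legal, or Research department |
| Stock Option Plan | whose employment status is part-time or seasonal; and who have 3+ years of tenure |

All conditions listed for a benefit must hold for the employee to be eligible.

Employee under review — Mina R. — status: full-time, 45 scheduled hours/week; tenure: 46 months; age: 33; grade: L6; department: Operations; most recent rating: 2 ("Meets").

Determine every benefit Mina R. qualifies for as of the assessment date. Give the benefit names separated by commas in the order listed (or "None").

Commuter Stipend — status full-time ✓ (not excluded); service 46 months ≥ 2 years (≈730 days) ✓ → eligible.
Equity Grant Program — status full-time ✓; service 46 months ≥ 18 months ✓; age 33 ≥ 21 ✓ → eligible.
Long-Term Disability — service 46 months ≥ 90 days ✓; grade L6 ≥ L2 ✓; rating 2 ≥ 2 ✓ → eligible.
Medical Plan — service 46 months ≥ 18 months ✓; dept Operations ✗ → not eligible.
Stock Option Plan — status full-time ✗ (requires part-time or seasonal) → not eligible.

Commuter Stipend, Equity Grant Program, Long-Term Disability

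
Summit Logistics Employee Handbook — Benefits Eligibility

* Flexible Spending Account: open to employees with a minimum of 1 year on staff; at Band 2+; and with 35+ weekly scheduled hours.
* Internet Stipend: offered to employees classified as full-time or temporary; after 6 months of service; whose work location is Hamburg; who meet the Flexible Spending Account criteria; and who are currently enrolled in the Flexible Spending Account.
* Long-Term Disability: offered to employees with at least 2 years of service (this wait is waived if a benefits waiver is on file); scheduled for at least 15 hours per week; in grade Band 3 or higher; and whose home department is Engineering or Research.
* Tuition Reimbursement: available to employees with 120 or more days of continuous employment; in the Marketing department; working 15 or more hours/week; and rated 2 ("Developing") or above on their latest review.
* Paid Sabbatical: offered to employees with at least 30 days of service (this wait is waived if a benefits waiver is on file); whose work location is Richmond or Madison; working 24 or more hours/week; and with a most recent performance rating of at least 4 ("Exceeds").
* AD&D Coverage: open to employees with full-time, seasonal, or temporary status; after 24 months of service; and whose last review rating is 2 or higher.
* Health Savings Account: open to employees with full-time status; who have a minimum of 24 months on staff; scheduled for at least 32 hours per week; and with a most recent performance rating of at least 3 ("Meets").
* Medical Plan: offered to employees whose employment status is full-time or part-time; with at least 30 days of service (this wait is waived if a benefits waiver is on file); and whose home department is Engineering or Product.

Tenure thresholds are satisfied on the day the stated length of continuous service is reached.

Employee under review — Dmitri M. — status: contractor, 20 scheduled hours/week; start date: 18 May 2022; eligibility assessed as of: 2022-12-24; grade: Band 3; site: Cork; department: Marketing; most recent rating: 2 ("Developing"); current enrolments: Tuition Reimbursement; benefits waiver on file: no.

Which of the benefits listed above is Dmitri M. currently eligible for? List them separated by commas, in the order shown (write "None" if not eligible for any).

Tuition Reimbursement

Service from 18 May 2022 to 2022-12-24: 220 days.
Flexible Spending Account — service 220 days < 1 year (≈365 days) ✗ → not eligible.
Internet Stipend — status contractor ✗ (requires full-time or temporary) → not eligible.
Long-Term Disability — no waiver, service 220 days < 2 years (≈730 days) ✗ → not eligible.
Tuition Reimbursement — service 220 days ≥ 120 days ✓; dept Marketing ✓; 20 hrs/wk ≥ 15 ✓; rating 2 ≥ 2 ✓ → eligible.
Paid Sabbatical — no waiver, service 220 days ≥ 30 days ✓; site Cork ✗ (not Richmond or Madison) → not eligible.
AD&D Coverage — status contractor ✗ (requires full-time, seasonal, or temporary) → not eligible.
Health Savings Account — status contractor ✗ (requires full-time) → not eligible.
Medical Plan — status contractor ✗ (requires full-time or part-time) → not eligible.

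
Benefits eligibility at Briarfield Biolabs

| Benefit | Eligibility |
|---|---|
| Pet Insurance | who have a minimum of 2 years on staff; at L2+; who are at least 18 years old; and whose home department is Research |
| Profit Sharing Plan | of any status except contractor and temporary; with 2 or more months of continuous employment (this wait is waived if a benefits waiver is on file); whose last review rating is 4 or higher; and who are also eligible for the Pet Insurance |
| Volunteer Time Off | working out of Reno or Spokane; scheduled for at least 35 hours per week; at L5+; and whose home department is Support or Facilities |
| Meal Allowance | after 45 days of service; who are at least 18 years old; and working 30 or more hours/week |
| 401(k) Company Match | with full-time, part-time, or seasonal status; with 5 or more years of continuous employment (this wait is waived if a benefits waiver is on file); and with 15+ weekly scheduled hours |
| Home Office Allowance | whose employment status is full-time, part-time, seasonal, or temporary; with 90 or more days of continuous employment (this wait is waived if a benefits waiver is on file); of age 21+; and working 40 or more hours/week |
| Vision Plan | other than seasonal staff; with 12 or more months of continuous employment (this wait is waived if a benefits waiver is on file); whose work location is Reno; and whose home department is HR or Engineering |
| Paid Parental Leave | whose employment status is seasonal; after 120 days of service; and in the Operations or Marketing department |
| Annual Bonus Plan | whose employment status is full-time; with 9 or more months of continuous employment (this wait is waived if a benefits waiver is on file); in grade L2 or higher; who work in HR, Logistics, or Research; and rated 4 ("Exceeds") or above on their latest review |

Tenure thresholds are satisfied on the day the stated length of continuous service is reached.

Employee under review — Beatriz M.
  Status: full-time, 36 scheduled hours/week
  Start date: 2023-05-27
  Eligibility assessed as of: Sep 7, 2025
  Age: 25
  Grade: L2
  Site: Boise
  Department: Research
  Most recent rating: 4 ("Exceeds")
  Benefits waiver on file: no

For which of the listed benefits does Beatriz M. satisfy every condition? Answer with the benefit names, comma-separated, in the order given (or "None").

Pet Insurance, Profit Sharing Plan, Meal Allowance, Annual Bonus Plan

Service from 2023-05-27 to Sep 7, 2025: 834 days.
Pet Insurance — service 834 days ≥ 2 years (≈730 days) ✓; grade L2 ≥ L2 ✓; age 25 ≥ 18 ✓; dept Research ✓ → eligible.
Profit Sharing Plan — status full-time ✓ (not excluded); no waiver, service 834 days ≥ 2 months (≈60 days) ✓; rating 4 ≥ 4 ✓; eligible for Pet Insurance ✓ → eligible.
Volunteer Time Off — site Boise ✗ (not Reno or Spokane) → not eligible.
Meal Allowance — service 834 days ≥ 45 days ✓; age 25 ≥ 18 ✓; 36 hrs/wk ≥ 30 ✓ → eligible.
401(k) Company Match — status full-time ✓; no waiver, service 834 days < 5 years (≈1825 days) ✗ → not eligible.
Home Office Allowance — status full-time ✓; no waiver, service 834 days ≥ 90 days ✓; age 25 ≥ 21 ✓; 36 hrs/wk < 40 ✗ → not eligible.
Vision Plan — status full-time ✓ (not excluded); no waiver, service 834 days ≥ 12 months (≈360 days) ✓; site Boise ✗ (not Reno) → not eligible.
Paid Parental Leave — status full-time ✗ (requires seasonal) → not eligible.
Annual Bonus Plan — status full-time ✓; no waiver, service 834 days ≥ 9 months (≈270 days) ✓; grade L2 ≥ L2 ✓; dept Research ✓; rating 4 ≥ 4 ✓ → eligible.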